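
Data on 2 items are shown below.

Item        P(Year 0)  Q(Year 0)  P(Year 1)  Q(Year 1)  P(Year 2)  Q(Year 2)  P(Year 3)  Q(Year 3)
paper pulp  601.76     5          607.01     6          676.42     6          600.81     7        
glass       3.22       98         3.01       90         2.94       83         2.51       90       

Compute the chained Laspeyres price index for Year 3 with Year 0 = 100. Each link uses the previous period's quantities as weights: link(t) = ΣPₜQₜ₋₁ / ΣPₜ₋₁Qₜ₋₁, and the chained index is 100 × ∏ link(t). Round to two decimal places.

Link Year 0→Year 1:
ΣP(Year 1)Q(Year 0) = 607.01×5 + 3.01×98 = 3035.05 + 294.98 = 3330.03
ΣP(Year 0)Q(Year 0) = 601.76×5 + 3.22×98 = 3008.8 + 315.56 = 3324.36
link = 3330.03/3324.36 = 1.001706
Link Year 1→Year 2:
ΣP(Year 2)Q(Year 1) = 676.42×6 + 2.94×90 = 4058.52 + 264.6 = 4323.12
ΣP(Year 1)Q(Year 1) = 607.01×6 + 3.01×90 = 3642.06 + 270.9 = 3912.96
link = 4323.12/3912.96 = 1.104821
Link Year 2→Year 3:
ΣP(Year 3)Q(Year 2) = 600.81×6 + 2.51×83 = 3604.86 + 208.33 = 3813.19
ΣP(Year 2)Q(Year 2) = 676.42×6 + 2.94×83 = 4058.52 + 244.02 = 4302.54
link = 3813.19/4302.54 = 0.886265
Chained index = 100 × 1.001706 × 1.104821 × 0.886265 = 98.0834

98.08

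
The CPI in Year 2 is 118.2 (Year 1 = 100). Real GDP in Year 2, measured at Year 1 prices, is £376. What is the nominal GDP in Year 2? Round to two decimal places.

444.43

Nominal = Real × (Index/100) = 376 × (118.2/100)
        = 376 × 1.182 = 444.4320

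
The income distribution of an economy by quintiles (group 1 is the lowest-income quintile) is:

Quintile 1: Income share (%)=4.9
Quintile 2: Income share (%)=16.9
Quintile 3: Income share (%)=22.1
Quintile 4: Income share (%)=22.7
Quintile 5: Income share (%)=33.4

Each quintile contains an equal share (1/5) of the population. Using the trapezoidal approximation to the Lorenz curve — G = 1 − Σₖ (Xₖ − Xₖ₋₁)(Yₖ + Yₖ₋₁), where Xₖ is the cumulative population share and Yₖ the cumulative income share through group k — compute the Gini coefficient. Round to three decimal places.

Cumulative income shares Yₖ: 0.0490, 0.2180, 0.4390, 0.6660, 1.0000
Σ (Xₖ−Xₖ₋₁)(Yₖ+Yₖ₋₁) = (1/5)(0.0490+0.0000) + (1/5)(0.2180+0.0490) + (1/5)(0.4390+0.2180) + (1/5)(0.6660+0.4390) + (1/5)(1.0000+0.6660)
  = 0.0098 + 0.0534 + 0.1314 + 0.2210 + 0.3332 = 0.7488
G = 1 − 0.7488 = 0.2512

0.251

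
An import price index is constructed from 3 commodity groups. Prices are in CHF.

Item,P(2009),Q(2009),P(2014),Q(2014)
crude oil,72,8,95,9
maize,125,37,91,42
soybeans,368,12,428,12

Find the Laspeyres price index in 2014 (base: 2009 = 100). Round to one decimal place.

96.3

Laspeyres price index uses base-period quantities as weights.
ΣP(2014)·Q(2009) = 95×8 + 91×37 + 428×12 = 760 + 3367 + 5136 = 9263
ΣP(2009)·Q(2009) = 72×8 + 125×37 + 368×12 = 576 + 4625 + 4416 = 9617
Index = 9263 / 9617 × 100 = 96.3190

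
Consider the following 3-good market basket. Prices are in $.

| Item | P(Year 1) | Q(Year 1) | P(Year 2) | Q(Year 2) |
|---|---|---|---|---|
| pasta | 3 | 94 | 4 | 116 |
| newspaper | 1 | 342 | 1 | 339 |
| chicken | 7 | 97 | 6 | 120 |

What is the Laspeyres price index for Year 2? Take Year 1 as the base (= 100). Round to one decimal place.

99.8

Laspeyres price index uses base-period quantities as weights.
ΣP(Year 2)·Q(Year 1) = 4×94 + 1×342 + 6×97 = 376 + 342 + 582 = 1300
ΣP(Year 1)·Q(Year 1) = 3×94 + 1×342 + 7×97 = 282 + 342 + 679 = 1303
Index = 1300 / 1303 × 100 = 99.7698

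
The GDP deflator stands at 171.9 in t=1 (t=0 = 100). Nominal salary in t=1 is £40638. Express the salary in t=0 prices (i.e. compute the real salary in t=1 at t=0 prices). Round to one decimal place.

23640.5

Real = Nominal ÷ (Index/100) = 40638 ÷ (171.9/100)
     = 40638 ÷ 1.719 = 23640.4887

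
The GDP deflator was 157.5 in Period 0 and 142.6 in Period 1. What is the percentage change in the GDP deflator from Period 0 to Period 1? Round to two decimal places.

-9.46%

Change = (142.6 − 157.5) / 157.5 × 100
       = -14.9 / 157.5 × 100 = -9.4603%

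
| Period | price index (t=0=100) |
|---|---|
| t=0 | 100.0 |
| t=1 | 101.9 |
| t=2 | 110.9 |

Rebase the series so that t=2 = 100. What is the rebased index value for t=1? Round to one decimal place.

Rebased(t=1) = 101.9 / 110.9 × 100 = 91.8846

91.9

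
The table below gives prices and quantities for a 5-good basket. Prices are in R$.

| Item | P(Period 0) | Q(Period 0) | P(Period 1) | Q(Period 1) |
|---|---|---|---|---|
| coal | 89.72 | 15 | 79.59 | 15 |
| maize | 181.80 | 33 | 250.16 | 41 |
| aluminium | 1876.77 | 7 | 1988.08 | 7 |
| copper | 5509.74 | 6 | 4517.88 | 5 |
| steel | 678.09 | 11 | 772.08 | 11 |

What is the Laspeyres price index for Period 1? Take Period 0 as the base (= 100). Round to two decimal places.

Laspeyres price index uses base-period quantities as weights.
ΣP(Period 1)·Q(Period 0) = 79.59×15 + 250.16×33 + 1988.08×7 + 4517.88×6 + 772.08×11 = 1193.85 + 8255.28 + 13916.56 + 27107.28 + 8492.88 = 58965.85
ΣP(Period 0)·Q(Period 0) = 89.72×15 + 181.80×33 + 1876.77×7 + 5509.74×6 + 678.09×11 = 1345.8 + 5999.4 + 13137.39 + 33058.44 + 7458.99 = 61000.02
Index = 58965.85 / 61000.02 × 100 = 96.6653

96.67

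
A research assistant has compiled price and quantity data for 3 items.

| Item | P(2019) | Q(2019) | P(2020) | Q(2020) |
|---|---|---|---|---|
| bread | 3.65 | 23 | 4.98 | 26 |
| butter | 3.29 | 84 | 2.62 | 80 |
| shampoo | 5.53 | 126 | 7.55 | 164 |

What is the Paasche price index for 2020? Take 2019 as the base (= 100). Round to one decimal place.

Paasche price index uses current-period quantities as weights.
ΣP(2020)·Q(2020) = 4.98×26 + 2.62×80 + 7.55×164 = 129.48 + 209.6 + 1238.2 = 1577.28
ΣP(2019)·Q(2020) = 3.65×26 + 3.29×80 + 5.53×164 = 94.9 + 263.2 + 906.92 = 1265.02
Index = 1577.28 / 1265.02 × 100 = 124.6842

124.7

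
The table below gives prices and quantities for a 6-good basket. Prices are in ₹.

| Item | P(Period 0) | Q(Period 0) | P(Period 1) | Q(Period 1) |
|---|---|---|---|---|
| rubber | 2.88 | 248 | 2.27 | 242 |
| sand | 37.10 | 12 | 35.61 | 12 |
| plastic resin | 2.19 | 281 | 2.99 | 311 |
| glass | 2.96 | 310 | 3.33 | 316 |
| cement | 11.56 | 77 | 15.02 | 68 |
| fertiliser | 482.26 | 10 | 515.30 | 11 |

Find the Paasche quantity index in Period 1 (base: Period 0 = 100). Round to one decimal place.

105.2

Paasche quantity index uses current-period prices as weights.
ΣP(Period 1)·Q(Period 1) = 2.27×242 + 35.61×12 + 2.99×311 + 3.33×316 + 15.02×68 + 515.30×11 = 549.34 + 427.32 + 929.89 + 1052.28 + 1021.36 + 5668.3 = 9648.49
ΣP(Period 1)·Q(Period 0) = 2.27×248 + 35.61×12 + 2.99×281 + 3.33×310 + 15.02×77 + 515.30×10 = 562.96 + 427.32 + 840.19 + 1032.3 + 1156.54 + 5153 = 9172.31
Index = 9648.49 / 9172.31 × 100 = 105.1915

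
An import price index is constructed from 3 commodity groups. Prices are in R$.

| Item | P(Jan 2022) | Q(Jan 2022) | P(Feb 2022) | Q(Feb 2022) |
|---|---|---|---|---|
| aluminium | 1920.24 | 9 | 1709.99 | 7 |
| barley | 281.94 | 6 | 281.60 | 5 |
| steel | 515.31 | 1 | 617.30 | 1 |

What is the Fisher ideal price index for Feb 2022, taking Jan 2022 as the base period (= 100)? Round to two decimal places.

Laspeyres component (base-period weights):
ΣP(Feb 2022)Q(Jan 2022) = 1709.99×9 + 281.60×6 + 617.30×1 = 15389.91 + 1689.6 + 617.3 = 17696.81
ΣP(Jan 2022)Q(Jan 2022) = 1920.24×9 + 281.94×6 + 515.31×1 = 17282.16 + 1691.64 + 515.31 = 19489.11
L = 17696.81 / 19489.11 × 100 = 90.8036
Paasche component (current-period weights):
ΣP(Feb 2022)Q(Feb 2022) = 1709.99×7 + 281.60×5 + 617.30×1 = 11969.93 + 1408 + 617.3 = 13995.23
ΣP(Jan 2022)Q(Feb 2022) = 1920.24×7 + 281.94×5 + 515.31×1 = 13441.68 + 1409.7 + 515.31 = 15366.69
P = 13995.23 / 15366.69 × 100 = 91.0751
Fisher = √(L × P) = √(90.8036 × 91.0751) = 90.9392

90.94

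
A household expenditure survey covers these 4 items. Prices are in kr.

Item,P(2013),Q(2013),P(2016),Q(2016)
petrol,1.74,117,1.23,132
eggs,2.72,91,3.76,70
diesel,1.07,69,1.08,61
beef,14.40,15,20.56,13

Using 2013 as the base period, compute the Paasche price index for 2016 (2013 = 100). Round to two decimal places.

Paasche price index uses current-period quantities as weights.
ΣP(2016)·Q(2016) = 1.23×132 + 3.76×70 + 1.08×61 + 20.56×13 = 162.36 + 263.2 + 65.88 + 267.28 = 758.72
ΣP(2013)·Q(2016) = 1.74×132 + 2.72×70 + 1.07×61 + 14.40×13 = 229.68 + 190.4 + 65.27 + 187.2 = 672.55
Index = 758.72 / 672.55 × 100 = 112.8124

112.81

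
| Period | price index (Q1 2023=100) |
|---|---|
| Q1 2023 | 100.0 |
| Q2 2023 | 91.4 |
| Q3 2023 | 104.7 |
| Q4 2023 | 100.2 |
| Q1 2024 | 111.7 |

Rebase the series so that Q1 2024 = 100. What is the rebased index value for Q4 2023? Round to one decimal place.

89.7

Rebased(Q4 2023) = 100.2 / 111.7 × 100 = 89.7046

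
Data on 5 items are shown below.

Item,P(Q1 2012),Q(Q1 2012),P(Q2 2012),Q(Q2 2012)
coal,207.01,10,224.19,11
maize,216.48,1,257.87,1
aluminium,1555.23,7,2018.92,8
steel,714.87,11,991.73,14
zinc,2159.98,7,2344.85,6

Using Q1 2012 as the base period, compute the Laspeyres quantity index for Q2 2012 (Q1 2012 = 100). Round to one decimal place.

104.8

Laspeyres quantity index uses base-period prices as weights.
ΣP(Q1 2012)·Q(Q2 2012) = 207.01×11 + 216.48×1 + 1555.23×8 + 714.87×14 + 2159.98×6 = 2277.11 + 216.48 + 12441.84 + 10008.18 + 12959.88 = 37903.49
ΣP(Q1 2012)·Q(Q1 2012) = 207.01×10 + 216.48×1 + 1555.23×7 + 714.87×11 + 2159.98×7 = 2070.1 + 216.48 + 10886.61 + 7863.57 + 15119.86 = 36156.62
Index = 37903.49 / 36156.62 × 100 = 104.8314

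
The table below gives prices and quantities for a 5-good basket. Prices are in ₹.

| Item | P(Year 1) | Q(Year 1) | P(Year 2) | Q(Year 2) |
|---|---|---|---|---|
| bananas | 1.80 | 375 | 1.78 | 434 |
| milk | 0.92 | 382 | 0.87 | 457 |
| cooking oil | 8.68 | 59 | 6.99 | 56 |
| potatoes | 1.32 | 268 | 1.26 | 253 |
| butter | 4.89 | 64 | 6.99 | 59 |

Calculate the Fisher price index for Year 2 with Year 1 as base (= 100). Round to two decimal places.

Laspeyres component (base-period weights):
ΣP(Year 2)Q(Year 1) = 1.78×375 + 0.87×382 + 6.99×59 + 1.26×268 + 6.99×64 = 667.5 + 332.34 + 412.41 + 337.68 + 447.36 = 2197.29
ΣP(Year 1)Q(Year 1) = 1.80×375 + 0.92×382 + 8.68×59 + 1.32×268 + 4.89×64 = 675 + 351.44 + 512.12 + 353.76 + 312.96 = 2205.28
L = 2197.29 / 2205.28 × 100 = 99.6377
Paasche component (current-period weights):
ΣP(Year 2)Q(Year 2) = 1.78×434 + 0.87×457 + 6.99×56 + 1.26×253 + 6.99×59 = 772.52 + 397.59 + 391.44 + 318.78 + 412.41 = 2292.74
ΣP(Year 1)Q(Year 2) = 1.80×434 + 0.92×457 + 8.68×56 + 1.32×253 + 4.89×59 = 781.2 + 420.44 + 486.08 + 333.96 + 288.51 = 2310.19
P = 2292.74 / 2310.19 × 100 = 99.2447
Fisher = √(L × P) = √(99.6377 × 99.2447) = 99.4410

99.44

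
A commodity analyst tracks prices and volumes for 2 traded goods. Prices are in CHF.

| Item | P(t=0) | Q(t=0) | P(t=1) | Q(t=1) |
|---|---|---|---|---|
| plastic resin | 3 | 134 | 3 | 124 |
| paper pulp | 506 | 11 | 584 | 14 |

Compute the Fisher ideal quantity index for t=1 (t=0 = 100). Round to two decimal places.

125.08

Laspeyres component (base-period weights):
ΣP(t=0)Q(t=1) = 3×124 + 506×14 = 372 + 7084 = 7456
ΣP(t=0)Q(t=0) = 3×134 + 506×11 = 402 + 5566 = 5968
L = 7456 / 5968 × 100 = 124.9330
Paasche component (current-period weights):
ΣP(t=1)Q(t=1) = 3×124 + 584×14 = 372 + 8176 = 8548
ΣP(t=1)Q(t=0) = 3×134 + 584×11 = 402 + 6424 = 6826
P = 8548 / 6826 × 100 = 125.2271
Fisher = √(L × P) = √(124.9330 × 125.2271) = 125.0799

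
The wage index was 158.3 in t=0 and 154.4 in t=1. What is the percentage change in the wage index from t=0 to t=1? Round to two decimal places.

Change = (154.4 − 158.3) / 158.3 × 100
       = -3.9 / 158.3 × 100 = -2.4637%

-2.46%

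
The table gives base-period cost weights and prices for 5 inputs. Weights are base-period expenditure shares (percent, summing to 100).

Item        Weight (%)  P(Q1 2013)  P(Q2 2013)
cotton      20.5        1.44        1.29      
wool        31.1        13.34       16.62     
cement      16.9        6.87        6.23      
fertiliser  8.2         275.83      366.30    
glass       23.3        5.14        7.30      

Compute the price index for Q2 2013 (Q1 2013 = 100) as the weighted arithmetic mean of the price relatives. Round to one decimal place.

116.4

cotton: 20.5 × (1.29/1.44) = 20.5 × 0.895833 = 18.3646
wool: 31.1 × (16.62/13.34) = 31.1 × 1.245877 = 38.7468
cement: 16.9 × (6.23/6.87) = 16.9 × 0.906841 = 15.3256
fertiliser: 8.2 × (366.30/275.83) = 8.2 × 1.327992 = 10.8895
glass: 23.3 × (7.30/5.14) = 23.3 × 1.420233 = 33.0914
Index = Σ wᵢ·(p₁ᵢ/p₀ᵢ) = 18.3646 + 38.7468 + 15.3256 + 10.8895 + 33.0914 = 116.4180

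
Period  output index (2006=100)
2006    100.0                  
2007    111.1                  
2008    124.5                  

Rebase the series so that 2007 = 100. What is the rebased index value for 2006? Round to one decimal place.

90.0

Rebased(2006) = 100.0 / 111.1 × 100 = 90.0090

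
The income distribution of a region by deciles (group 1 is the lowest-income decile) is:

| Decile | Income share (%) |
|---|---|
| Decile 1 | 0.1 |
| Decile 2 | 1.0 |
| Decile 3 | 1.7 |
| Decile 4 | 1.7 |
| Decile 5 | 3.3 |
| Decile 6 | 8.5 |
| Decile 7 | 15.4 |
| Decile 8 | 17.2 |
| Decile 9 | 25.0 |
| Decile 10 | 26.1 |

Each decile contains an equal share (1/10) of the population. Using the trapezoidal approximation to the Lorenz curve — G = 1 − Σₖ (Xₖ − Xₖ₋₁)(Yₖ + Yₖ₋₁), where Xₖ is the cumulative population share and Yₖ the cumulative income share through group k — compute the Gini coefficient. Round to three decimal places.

Cumulative income shares Yₖ: 0.0010, 0.0110, 0.0280, 0.0450, 0.0780, 0.1630, 0.3170, 0.4890, 0.7390, 1.0000
Σ (Xₖ−Xₖ₋₁)(Yₖ+Yₖ₋₁) = (1/10)(0.0010+0.0000) + (1/10)(0.0110+0.0010) + (1/10)(0.0280+0.0110) + (1/10)(0.0450+0.0280) + (1/10)(0.0780+0.0450) + (1/10)(0.1630+0.0780) + (1/10)(0.3170+0.1630) + (1/10)(0.4890+0.3170) + (1/10)(0.7390+0.4890) + (1/10)(1.0000+0.7390)
  = 0.0001 + 0.0012 + 0.0039 + 0.0073 + 0.0123 + 0.0241 + 0.0480 + 0.0806 + 0.1228 + 0.1739 = 0.4742
G = 1 − 0.4742 = 0.5258

0.526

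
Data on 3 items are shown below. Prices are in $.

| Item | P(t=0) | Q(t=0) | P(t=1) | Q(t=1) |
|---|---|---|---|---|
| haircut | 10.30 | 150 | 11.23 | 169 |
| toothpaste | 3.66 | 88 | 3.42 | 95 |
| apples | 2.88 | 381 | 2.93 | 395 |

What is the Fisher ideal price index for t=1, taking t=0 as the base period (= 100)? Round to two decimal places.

Laspeyres component (base-period weights):
ΣP(t=1)Q(t=0) = 11.23×150 + 3.42×88 + 2.93×381 = 1684.5 + 300.96 + 1116.33 = 3101.79
ΣP(t=0)Q(t=0) = 10.30×150 + 3.66×88 + 2.88×381 = 1545 + 322.08 + 1097.28 = 2964.36
L = 3101.79 / 2964.36 × 100 = 104.6361
Paasche component (current-period weights):
ΣP(t=1)Q(t=1) = 11.23×169 + 3.42×95 + 2.93×395 = 1897.87 + 324.9 + 1157.35 = 3380.12
ΣP(t=0)Q(t=1) = 10.30×169 + 3.66×95 + 2.88×395 = 1740.7 + 347.7 + 1137.6 = 3226
P = 3380.12 / 3226 × 100 = 104.7774
Fisher = √(L × P) = √(104.6361 × 104.7774) = 104.7067

104.71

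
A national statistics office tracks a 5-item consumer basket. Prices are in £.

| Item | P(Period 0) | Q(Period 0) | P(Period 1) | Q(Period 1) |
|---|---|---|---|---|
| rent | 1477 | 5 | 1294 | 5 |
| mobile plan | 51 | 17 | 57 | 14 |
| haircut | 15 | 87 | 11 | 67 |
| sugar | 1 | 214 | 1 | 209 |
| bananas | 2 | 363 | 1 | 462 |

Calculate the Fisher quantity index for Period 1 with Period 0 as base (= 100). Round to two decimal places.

97.11

Laspeyres component (base-period weights):
ΣP(Period 0)Q(Period 1) = 1477×5 + 51×14 + 15×67 + 1×209 + 2×462 = 7385 + 714 + 1005 + 209 + 924 = 10237
ΣP(Period 0)Q(Period 0) = 1477×5 + 51×17 + 15×87 + 1×214 + 2×363 = 7385 + 867 + 1305 + 214 + 726 = 10497
L = 10237 / 10497 × 100 = 97.5231
Paasche component (current-period weights):
ΣP(Period 1)Q(Period 1) = 1294×5 + 57×14 + 11×67 + 1×209 + 1×462 = 6470 + 798 + 737 + 209 + 462 = 8676
ΣP(Period 1)Q(Period 0) = 1294×5 + 57×17 + 11×87 + 1×214 + 1×363 = 6470 + 969 + 957 + 214 + 363 = 8973
P = 8676 / 8973 × 100 = 96.6901
Fisher = √(L × P) = √(97.5231 × 96.6901) = 97.1057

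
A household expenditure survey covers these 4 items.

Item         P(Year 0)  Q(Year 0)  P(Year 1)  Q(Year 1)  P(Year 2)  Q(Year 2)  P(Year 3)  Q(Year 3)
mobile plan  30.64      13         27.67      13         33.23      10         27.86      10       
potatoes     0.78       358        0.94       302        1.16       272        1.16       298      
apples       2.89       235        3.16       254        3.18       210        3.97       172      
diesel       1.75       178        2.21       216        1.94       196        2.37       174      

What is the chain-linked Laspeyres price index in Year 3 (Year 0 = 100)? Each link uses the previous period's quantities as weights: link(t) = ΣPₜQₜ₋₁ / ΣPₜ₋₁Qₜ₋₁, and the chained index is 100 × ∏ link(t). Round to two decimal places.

Link Year 0→Year 1:
ΣP(Year 1)Q(Year 0) = 27.67×13 + 0.94×358 + 3.16×235 + 2.21×178 = 359.71 + 336.52 + 742.6 + 393.38 = 1832.21
ΣP(Year 0)Q(Year 0) = 30.64×13 + 0.78×358 + 2.89×235 + 1.75×178 = 398.32 + 279.24 + 679.15 + 311.5 = 1668.21
link = 1832.21/1668.21 = 1.098309
Link Year 1→Year 2:
ΣP(Year 2)Q(Year 1) = 33.23×13 + 1.16×302 + 3.18×254 + 1.94×216 = 431.99 + 350.32 + 807.72 + 419.04 = 2009.07
ΣP(Year 1)Q(Year 1) = 27.67×13 + 0.94×302 + 3.16×254 + 2.21×216 = 359.71 + 283.88 + 802.64 + 477.36 = 1923.59
link = 2009.07/1923.59 = 1.044438
Link Year 2→Year 3:
ΣP(Year 3)Q(Year 2) = 27.86×10 + 1.16×272 + 3.97×210 + 2.37×196 = 278.6 + 315.52 + 833.7 + 464.52 = 1892.34
ΣP(Year 2)Q(Year 2) = 33.23×10 + 1.16×272 + 3.18×210 + 1.94×196 = 332.3 + 315.52 + 667.8 + 380.24 = 1695.86
link = 1892.34/1695.86 = 1.115859
Chained index = 100 × 1.098309 × 1.044438 × 1.115859 = 128.0019

128.00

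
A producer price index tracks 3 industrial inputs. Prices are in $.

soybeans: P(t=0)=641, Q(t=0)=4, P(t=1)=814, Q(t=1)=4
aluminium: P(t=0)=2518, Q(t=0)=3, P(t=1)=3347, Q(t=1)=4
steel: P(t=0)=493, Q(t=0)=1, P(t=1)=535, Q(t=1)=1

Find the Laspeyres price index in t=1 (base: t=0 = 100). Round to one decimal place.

130.4

Laspeyres price index uses base-period quantities as weights.
ΣP(t=1)·Q(t=0) = 814×4 + 3347×3 + 535×1 = 3256 + 10041 + 535 = 13832
ΣP(t=0)·Q(t=0) = 641×4 + 2518×3 + 493×1 = 2564 + 7554 + 493 = 10611
Index = 13832 / 10611 × 100 = 130.3553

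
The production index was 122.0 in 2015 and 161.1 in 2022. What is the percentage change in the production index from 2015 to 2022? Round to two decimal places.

32.05%

Change = (161.1 − 122.0) / 122.0 × 100
       = 39.1 / 122.0 × 100 = 32.0492%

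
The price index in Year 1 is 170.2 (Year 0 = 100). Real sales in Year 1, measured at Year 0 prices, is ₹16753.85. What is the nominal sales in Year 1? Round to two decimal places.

Nominal = Real × (Index/100) = 16753.85 × (170.2/100)
        = 16753.85 × 1.702 = 28515.0527

28515.05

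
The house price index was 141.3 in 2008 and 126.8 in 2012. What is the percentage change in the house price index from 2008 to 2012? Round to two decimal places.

-10.26%

Change = (126.8 − 141.3) / 141.3 × 100
       = -14.5 / 141.3 × 100 = -10.2619%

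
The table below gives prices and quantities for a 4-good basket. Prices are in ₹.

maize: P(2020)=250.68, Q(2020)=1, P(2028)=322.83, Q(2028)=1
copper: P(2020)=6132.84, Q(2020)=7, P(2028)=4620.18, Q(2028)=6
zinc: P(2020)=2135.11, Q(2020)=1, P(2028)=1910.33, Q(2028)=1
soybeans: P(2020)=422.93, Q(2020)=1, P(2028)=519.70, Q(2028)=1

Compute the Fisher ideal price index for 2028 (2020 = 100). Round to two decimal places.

76.84

Laspeyres component (base-period weights):
ΣP(2028)Q(2020) = 322.83×1 + 4620.18×7 + 1910.33×1 + 519.70×1 = 322.83 + 32341.26 + 1910.33 + 519.7 = 35094.12
ΣP(2020)Q(2020) = 250.68×1 + 6132.84×7 + 2135.11×1 + 422.93×1 = 250.68 + 42929.88 + 2135.11 + 422.93 = 45738.6
L = 35094.12 / 45738.6 × 100 = 76.7276
Paasche component (current-period weights):
ΣP(2028)Q(2028) = 322.83×1 + 4620.18×6 + 1910.33×1 + 519.70×1 = 322.83 + 27721.08 + 1910.33 + 519.7 = 30473.94
ΣP(2020)Q(2028) = 250.68×1 + 6132.84×6 + 2135.11×1 + 422.93×1 = 250.68 + 36797.04 + 2135.11 + 422.93 = 39605.76
P = 30473.94 / 39605.76 × 100 = 76.9432
Fisher = √(L × P) = √(76.7276 × 76.9432) = 76.8353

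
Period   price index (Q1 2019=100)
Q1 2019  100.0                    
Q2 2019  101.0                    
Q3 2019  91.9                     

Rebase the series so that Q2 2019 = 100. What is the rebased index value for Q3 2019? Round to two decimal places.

Rebased(Q3 2019) = 91.9 / 101.0 × 100 = 90.9901

90.99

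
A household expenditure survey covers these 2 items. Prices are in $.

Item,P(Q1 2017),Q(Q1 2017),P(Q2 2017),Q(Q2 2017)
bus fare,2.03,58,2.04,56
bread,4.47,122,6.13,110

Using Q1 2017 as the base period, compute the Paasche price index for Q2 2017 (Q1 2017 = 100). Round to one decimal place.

130.3

Paasche price index uses current-period quantities as weights.
ΣP(Q2 2017)·Q(Q2 2017) = 2.04×56 + 6.13×110 = 114.24 + 674.3 = 788.54
ΣP(Q1 2017)·Q(Q2 2017) = 2.03×56 + 4.47×110 = 113.68 + 491.7 = 605.38
Index = 788.54 / 605.38 × 100 = 130.2554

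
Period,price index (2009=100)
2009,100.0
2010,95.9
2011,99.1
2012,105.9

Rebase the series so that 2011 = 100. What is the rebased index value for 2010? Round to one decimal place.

Rebased(2010) = 95.9 / 99.1 × 100 = 96.7709

96.8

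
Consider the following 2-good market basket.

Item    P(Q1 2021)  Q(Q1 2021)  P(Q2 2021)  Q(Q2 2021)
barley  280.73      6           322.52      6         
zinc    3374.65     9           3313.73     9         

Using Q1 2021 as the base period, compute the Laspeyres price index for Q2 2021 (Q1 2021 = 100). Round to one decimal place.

99.1

Laspeyres price index uses base-period quantities as weights.
ΣP(Q2 2021)·Q(Q1 2021) = 322.52×6 + 3313.73×9 = 1935.12 + 29823.57 = 31758.69
ΣP(Q1 2021)·Q(Q1 2021) = 280.73×6 + 3374.65×9 = 1684.38 + 30371.85 = 32056.23
Index = 31758.69 / 32056.23 × 100 = 99.0718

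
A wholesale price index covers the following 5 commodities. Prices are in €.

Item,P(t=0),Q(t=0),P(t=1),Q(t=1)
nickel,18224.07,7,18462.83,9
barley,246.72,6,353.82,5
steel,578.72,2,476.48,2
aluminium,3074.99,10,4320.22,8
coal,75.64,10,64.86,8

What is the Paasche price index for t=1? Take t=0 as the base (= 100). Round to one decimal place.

Paasche price index uses current-period quantities as weights.
ΣP(t=1)·Q(t=1) = 18462.83×9 + 353.82×5 + 476.48×2 + 4320.22×8 + 64.86×8 = 166165.47 + 1769.1 + 952.96 + 34561.76 + 518.88 = 203968.17
ΣP(t=0)·Q(t=1) = 18224.07×9 + 246.72×5 + 578.72×2 + 3074.99×8 + 75.64×8 = 164016.63 + 1233.6 + 1157.44 + 24599.92 + 605.12 = 191612.71
Index = 203968.17 / 191612.71 × 100 = 106.4481

106.4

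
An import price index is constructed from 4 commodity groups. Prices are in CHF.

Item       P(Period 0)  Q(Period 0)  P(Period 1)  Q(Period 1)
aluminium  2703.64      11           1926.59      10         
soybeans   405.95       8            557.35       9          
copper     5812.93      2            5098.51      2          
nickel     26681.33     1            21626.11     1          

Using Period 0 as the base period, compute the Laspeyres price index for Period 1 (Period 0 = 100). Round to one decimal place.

Laspeyres price index uses base-period quantities as weights.
ΣP(Period 1)·Q(Period 0) = 1926.59×11 + 557.35×8 + 5098.51×2 + 21626.11×1 = 21192.49 + 4458.8 + 10197.02 + 21626.11 = 57474.42
ΣP(Period 0)·Q(Period 0) = 2703.64×11 + 405.95×8 + 5812.93×2 + 26681.33×1 = 29740.04 + 3247.6 + 11625.86 + 26681.33 = 71294.83
Index = 57474.42 / 71294.83 × 100 = 80.6151

80.6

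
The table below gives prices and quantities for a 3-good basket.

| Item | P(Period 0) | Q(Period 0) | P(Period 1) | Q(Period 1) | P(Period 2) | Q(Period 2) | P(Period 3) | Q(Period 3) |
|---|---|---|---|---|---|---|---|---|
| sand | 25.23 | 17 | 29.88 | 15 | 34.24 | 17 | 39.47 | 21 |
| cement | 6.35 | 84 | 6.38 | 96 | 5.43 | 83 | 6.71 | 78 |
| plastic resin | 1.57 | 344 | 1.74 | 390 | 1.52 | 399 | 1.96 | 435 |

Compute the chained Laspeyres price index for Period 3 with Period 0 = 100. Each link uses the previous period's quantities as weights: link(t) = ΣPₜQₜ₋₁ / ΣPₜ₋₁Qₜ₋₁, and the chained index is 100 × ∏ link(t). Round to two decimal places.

125.44

Link Period 0→Period 1:
ΣP(Period 1)Q(Period 0) = 29.88×17 + 6.38×84 + 1.74×344 = 507.96 + 535.92 + 598.56 = 1642.44
ΣP(Period 0)Q(Period 0) = 25.23×17 + 6.35×84 + 1.57×344 = 428.91 + 533.4 + 540.08 = 1502.39
link = 1642.44/1502.39 = 1.093218
Link Period 1→Period 2:
ΣP(Period 2)Q(Period 1) = 34.24×15 + 5.43×96 + 1.52×390 = 513.6 + 521.28 + 592.8 = 1627.68
ΣP(Period 1)Q(Period 1) = 29.88×15 + 6.38×96 + 1.74×390 = 448.2 + 612.48 + 678.6 = 1739.28
link = 1627.68/1739.28 = 0.935836
Link Period 2→Period 3:
ΣP(Period 3)Q(Period 2) = 39.47×17 + 6.71×83 + 1.96×399 = 670.99 + 556.93 + 782.04 = 2009.96
ΣP(Period 2)Q(Period 2) = 34.24×17 + 5.43×83 + 1.52×399 = 582.08 + 450.69 + 606.48 = 1639.25
link = 2009.96/1639.25 = 1.226146
Chained index = 100 × 1.093218 × 0.935836 × 1.226146 = 125.4436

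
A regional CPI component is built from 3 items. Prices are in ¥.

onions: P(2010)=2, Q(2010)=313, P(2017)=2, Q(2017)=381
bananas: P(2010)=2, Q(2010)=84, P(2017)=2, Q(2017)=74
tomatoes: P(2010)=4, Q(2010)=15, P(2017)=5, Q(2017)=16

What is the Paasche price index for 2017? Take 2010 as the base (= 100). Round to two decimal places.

Paasche price index uses current-period quantities as weights.
ΣP(2017)·Q(2017) = 2×381 + 2×74 + 5×16 = 762 + 148 + 80 = 990
ΣP(2010)·Q(2017) = 2×381 + 2×74 + 4×16 = 762 + 148 + 64 = 974
Index = 990 / 974 × 100 = 101.6427

101.64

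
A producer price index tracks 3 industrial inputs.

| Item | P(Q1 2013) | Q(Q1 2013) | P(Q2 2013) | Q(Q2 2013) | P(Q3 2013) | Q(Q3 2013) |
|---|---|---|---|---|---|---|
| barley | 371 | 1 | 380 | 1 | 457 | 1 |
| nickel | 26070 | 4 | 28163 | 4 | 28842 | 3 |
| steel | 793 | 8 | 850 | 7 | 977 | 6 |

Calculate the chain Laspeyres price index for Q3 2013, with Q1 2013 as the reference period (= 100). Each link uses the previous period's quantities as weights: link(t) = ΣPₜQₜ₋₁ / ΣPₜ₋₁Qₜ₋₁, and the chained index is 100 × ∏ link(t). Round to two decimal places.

111.30

Link Q1 2013→Q2 2013:
ΣP(Q2 2013)Q(Q1 2013) = 380×1 + 28163×4 + 850×8 = 380 + 112652 + 6800 = 119832
ΣP(Q1 2013)Q(Q1 2013) = 371×1 + 26070×4 + 793×8 = 371 + 104280 + 6344 = 110995
link = 119832/110995 = 1.079616
Link Q2 2013→Q3 2013:
ΣP(Q3 2013)Q(Q2 2013) = 457×1 + 28842×4 + 977×7 = 457 + 115368 + 6839 = 122664
ΣP(Q2 2013)Q(Q2 2013) = 380×1 + 28163×4 + 850×7 = 380 + 112652 + 5950 = 118982
link = 122664/118982 = 1.030946
Chained index = 100 × 1.079616 × 1.030946 = 111.3026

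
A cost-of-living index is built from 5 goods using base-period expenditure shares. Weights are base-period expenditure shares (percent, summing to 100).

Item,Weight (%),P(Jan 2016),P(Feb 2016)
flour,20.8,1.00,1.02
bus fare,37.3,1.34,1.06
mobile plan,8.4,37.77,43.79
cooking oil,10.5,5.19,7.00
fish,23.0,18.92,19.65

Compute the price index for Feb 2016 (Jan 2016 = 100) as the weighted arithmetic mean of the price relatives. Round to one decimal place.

98.5

flour: 20.8 × (1.02/1.00) = 20.8 × 1.020000 = 21.2160
bus fare: 37.3 × (1.06/1.34) = 37.3 × 0.791045 = 29.5060
mobile plan: 8.4 × (43.79/37.77) = 8.4 × 1.159386 = 9.7388
cooking oil: 10.5 × (7.00/5.19) = 10.5 × 1.348748 = 14.1618
fish: 23.0 × (19.65/18.92) = 23.0 × 1.038584 = 23.8874
Index = Σ wᵢ·(p₁ᵢ/p₀ᵢ) = 21.2160 + 29.5060 + 9.7388 + 14.1618 + 23.8874 = 98.5101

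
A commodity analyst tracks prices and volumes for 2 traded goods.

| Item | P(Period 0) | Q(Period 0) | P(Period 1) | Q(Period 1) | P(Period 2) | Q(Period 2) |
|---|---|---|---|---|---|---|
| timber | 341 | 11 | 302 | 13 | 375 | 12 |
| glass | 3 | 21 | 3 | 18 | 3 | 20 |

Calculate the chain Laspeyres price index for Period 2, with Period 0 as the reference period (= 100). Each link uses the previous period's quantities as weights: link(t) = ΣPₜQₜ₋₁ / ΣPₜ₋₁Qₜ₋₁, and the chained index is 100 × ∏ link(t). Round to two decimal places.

Link Period 0→Period 1:
ΣP(Period 1)Q(Period 0) = 302×11 + 3×21 = 3322 + 63 = 3385
ΣP(Period 0)Q(Period 0) = 341×11 + 3×21 = 3751 + 63 = 3814
link = 3385/3814 = 0.887520
Link Period 1→Period 2:
ΣP(Period 2)Q(Period 1) = 375×13 + 3×18 = 4875 + 54 = 4929
ΣP(Period 1)Q(Period 1) = 302×13 + 3×18 = 3926 + 54 = 3980
link = 4929/3980 = 1.238442
Chained index = 100 × 0.887520 × 1.238442 = 109.9142

109.91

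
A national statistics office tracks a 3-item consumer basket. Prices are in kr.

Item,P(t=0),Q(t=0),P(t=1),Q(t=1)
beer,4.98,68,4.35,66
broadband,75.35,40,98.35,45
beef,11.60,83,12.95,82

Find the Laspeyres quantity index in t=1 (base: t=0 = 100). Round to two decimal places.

Laspeyres quantity index uses base-period prices as weights.
ΣP(t=0)·Q(t=1) = 4.98×66 + 75.35×45 + 11.60×82 = 328.68 + 3390.75 + 951.2 = 4670.63
ΣP(t=0)·Q(t=0) = 4.98×68 + 75.35×40 + 11.60×83 = 338.64 + 3014 + 962.8 = 4315.44
Index = 4670.63 / 4315.44 × 100 = 108.2307

108.23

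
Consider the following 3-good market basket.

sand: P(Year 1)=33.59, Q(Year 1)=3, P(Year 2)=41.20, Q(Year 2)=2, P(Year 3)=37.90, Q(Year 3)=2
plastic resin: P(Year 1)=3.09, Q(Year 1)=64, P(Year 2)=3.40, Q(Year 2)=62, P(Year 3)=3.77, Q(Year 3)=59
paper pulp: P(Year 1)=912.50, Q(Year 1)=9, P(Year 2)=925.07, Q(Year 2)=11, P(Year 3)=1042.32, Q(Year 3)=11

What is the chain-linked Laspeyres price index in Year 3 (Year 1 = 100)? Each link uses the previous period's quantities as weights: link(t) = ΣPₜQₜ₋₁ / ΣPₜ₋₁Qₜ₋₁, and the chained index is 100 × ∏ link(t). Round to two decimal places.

Link Year 1→Year 2:
ΣP(Year 2)Q(Year 1) = 41.20×3 + 3.40×64 + 925.07×9 = 123.6 + 217.6 + 8325.63 = 8666.83
ΣP(Year 1)Q(Year 1) = 33.59×3 + 3.09×64 + 912.50×9 = 100.77 + 197.76 + 8212.5 = 8511.03
link = 8666.83/8511.03 = 1.018306
Link Year 2→Year 3:
ΣP(Year 3)Q(Year 2) = 37.90×2 + 3.77×62 + 1042.32×11 = 75.8 + 233.74 + 11465.52 = 11775.06
ΣP(Year 2)Q(Year 2) = 41.20×2 + 3.40×62 + 925.07×11 = 82.4 + 210.8 + 10175.77 = 10468.97
link = 11775.06/10468.97 = 1.124758
Chained index = 100 × 1.018306 × 1.124758 = 114.5348

114.53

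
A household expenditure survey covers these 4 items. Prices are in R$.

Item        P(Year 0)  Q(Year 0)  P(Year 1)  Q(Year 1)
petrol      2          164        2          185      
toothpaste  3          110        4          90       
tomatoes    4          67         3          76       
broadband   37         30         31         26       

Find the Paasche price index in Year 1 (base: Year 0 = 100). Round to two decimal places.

Paasche price index uses current-period quantities as weights.
ΣP(Year 1)·Q(Year 1) = 2×185 + 4×90 + 3×76 + 31×26 = 370 + 360 + 228 + 806 = 1764
ΣP(Year 0)·Q(Year 1) = 2×185 + 3×90 + 4×76 + 37×26 = 370 + 270 + 304 + 962 = 1906
Index = 1764 / 1906 × 100 = 92.5498

92.55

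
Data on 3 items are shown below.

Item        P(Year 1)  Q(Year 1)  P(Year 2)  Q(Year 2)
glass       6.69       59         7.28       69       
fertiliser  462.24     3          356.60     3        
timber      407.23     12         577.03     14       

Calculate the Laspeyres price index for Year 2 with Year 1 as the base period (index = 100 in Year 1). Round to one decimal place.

Laspeyres price index uses base-period quantities as weights.
ΣP(Year 2)·Q(Year 1) = 7.28×59 + 356.60×3 + 577.03×12 = 429.52 + 1069.8 + 6924.36 = 8423.68
ΣP(Year 1)·Q(Year 1) = 6.69×59 + 462.24×3 + 407.23×12 = 394.71 + 1386.72 + 4886.76 = 6668.19
Index = 8423.68 / 6668.19 × 100 = 126.3263

126.3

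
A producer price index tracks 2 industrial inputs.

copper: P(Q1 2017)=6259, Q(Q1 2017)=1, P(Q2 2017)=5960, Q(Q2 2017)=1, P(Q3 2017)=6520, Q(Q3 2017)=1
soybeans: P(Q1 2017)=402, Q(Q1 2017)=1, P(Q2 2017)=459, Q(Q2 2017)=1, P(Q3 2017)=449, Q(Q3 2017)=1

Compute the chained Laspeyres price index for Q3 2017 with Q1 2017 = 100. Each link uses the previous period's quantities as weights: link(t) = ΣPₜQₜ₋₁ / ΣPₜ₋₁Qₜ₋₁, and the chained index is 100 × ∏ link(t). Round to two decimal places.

Link Q1 2017→Q2 2017:
ΣP(Q2 2017)Q(Q1 2017) = 5960×1 + 459×1 = 5960 + 459 = 6419
ΣP(Q1 2017)Q(Q1 2017) = 6259×1 + 402×1 = 6259 + 402 = 6661
link = 6419/6661 = 0.963669
Link Q2 2017→Q3 2017:
ΣP(Q3 2017)Q(Q2 2017) = 6520×1 + 449×1 = 6520 + 449 = 6969
ΣP(Q2 2017)Q(Q2 2017) = 5960×1 + 459×1 = 5960 + 459 = 6419
link = 6969/6419 = 1.085683
Chained index = 100 × 0.963669 × 1.085683 = 104.6239

104.62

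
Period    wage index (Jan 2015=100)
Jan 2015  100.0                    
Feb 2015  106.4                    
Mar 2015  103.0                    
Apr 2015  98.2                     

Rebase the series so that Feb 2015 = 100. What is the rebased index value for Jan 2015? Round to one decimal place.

94.0

Rebased(Jan 2015) = 100.0 / 106.4 × 100 = 93.9850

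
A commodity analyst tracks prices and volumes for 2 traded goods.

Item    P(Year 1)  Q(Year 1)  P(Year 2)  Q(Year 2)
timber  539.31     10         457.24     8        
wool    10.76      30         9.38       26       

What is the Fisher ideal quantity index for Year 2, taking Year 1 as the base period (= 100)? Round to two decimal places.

80.38

Laspeyres component (base-period weights):
ΣP(Year 1)Q(Year 2) = 539.31×8 + 10.76×26 = 4314.48 + 279.76 = 4594.24
ΣP(Year 1)Q(Year 1) = 539.31×10 + 10.76×30 = 5393.1 + 322.8 = 5715.9
L = 4594.24 / 5715.9 × 100 = 80.3765
Paasche component (current-period weights):
ΣP(Year 2)Q(Year 2) = 457.24×8 + 9.38×26 = 3657.92 + 243.88 = 3901.8
ΣP(Year 2)Q(Year 1) = 457.24×10 + 9.38×30 = 4572.4 + 281.4 = 4853.8
P = 3901.8 / 4853.8 × 100 = 80.3865
Fisher = √(L × P) = √(80.3765 × 80.3865) = 80.3815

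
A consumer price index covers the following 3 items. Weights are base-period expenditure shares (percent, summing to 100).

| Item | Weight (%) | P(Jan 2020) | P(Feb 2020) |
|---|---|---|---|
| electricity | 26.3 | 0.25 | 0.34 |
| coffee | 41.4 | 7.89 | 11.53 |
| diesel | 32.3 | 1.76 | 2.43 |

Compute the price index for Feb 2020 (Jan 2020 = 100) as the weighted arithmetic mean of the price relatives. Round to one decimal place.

140.9

electricity: 26.3 × (0.34/0.25) = 26.3 × 1.360000 = 35.7680
coffee: 41.4 × (11.53/7.89) = 41.4 × 1.461343 = 60.4996
diesel: 32.3 × (2.43/1.76) = 32.3 × 1.380682 = 44.5960
Index = Σ wᵢ·(p₁ᵢ/p₀ᵢ) = 35.7680 + 60.4996 + 44.5960 = 140.8636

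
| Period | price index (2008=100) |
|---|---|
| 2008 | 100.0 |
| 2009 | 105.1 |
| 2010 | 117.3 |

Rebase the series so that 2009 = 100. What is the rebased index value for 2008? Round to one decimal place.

Rebased(2008) = 100.0 / 105.1 × 100 = 95.1475

95.1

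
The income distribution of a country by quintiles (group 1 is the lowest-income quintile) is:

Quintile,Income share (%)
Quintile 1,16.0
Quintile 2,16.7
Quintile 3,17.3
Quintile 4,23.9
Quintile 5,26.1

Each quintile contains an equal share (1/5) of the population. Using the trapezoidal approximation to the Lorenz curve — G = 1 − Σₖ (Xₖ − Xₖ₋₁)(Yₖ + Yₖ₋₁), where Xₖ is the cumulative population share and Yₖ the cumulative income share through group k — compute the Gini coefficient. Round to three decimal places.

Cumulative income shares Yₖ: 0.1600, 0.3270, 0.5000, 0.7390, 1.0000
Σ (Xₖ−Xₖ₋₁)(Yₖ+Yₖ₋₁) = (1/5)(0.1600+0.0000) + (1/5)(0.3270+0.1600) + (1/5)(0.5000+0.3270) + (1/5)(0.7390+0.5000) + (1/5)(1.0000+0.7390)
  = 0.0320 + 0.0974 + 0.1654 + 0.2478 + 0.3478 = 0.8904
G = 1 − 0.8904 = 0.1096

0.110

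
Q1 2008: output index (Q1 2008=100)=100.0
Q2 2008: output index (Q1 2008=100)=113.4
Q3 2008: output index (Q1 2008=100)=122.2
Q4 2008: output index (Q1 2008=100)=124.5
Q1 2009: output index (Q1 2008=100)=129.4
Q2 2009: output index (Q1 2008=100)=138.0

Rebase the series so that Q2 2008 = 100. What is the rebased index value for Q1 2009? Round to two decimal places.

Rebased(Q1 2009) = 129.4 / 113.4 × 100 = 114.1093

114.11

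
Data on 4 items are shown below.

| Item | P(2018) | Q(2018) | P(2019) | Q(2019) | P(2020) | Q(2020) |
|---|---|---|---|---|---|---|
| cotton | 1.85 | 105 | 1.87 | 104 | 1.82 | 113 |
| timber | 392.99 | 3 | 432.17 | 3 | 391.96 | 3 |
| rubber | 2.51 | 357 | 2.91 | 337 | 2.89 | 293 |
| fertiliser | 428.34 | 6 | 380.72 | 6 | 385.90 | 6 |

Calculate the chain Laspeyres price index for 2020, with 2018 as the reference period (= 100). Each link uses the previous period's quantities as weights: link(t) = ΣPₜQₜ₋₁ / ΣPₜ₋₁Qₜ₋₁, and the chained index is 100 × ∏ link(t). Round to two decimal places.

97.40

Link 2018→2019:
ΣP(2019)Q(2018) = 1.87×105 + 432.17×3 + 2.91×357 + 380.72×6 = 196.35 + 1296.51 + 1038.87 + 2284.32 = 4816.05
ΣP(2018)Q(2018) = 1.85×105 + 392.99×3 + 2.51×357 + 428.34×6 = 194.25 + 1178.97 + 896.07 + 2570.04 = 4839.33
link = 4816.05/4839.33 = 0.995189
Link 2019→2020:
ΣP(2020)Q(2019) = 1.82×104 + 391.96×3 + 2.89×337 + 385.90×6 = 189.28 + 1175.88 + 973.93 + 2315.4 = 4654.49
ΣP(2019)Q(2019) = 1.87×104 + 432.17×3 + 2.91×337 + 380.72×6 = 194.48 + 1296.51 + 980.67 + 2284.32 = 4755.98
link = 4654.49/4755.98 = 0.978661
Chained index = 100 × 0.995189 × 0.978661 = 97.3953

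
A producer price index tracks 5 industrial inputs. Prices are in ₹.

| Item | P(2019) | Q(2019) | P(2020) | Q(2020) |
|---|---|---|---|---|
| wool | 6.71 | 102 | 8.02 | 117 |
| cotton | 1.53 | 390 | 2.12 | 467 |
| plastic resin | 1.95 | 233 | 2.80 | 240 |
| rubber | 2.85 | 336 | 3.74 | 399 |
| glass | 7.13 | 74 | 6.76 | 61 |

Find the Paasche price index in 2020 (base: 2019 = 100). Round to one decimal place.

127.3

Paasche price index uses current-period quantities as weights.
ΣP(2020)·Q(2020) = 8.02×117 + 2.12×467 + 2.80×240 + 3.74×399 + 6.76×61 = 938.34 + 990.04 + 672 + 1492.26 + 412.36 = 4505
ΣP(2019)·Q(2020) = 6.71×117 + 1.53×467 + 1.95×240 + 2.85×399 + 7.13×61 = 785.07 + 714.51 + 468 + 1137.15 + 434.93 = 3539.66
Index = 4505 / 3539.66 × 100 = 127.2721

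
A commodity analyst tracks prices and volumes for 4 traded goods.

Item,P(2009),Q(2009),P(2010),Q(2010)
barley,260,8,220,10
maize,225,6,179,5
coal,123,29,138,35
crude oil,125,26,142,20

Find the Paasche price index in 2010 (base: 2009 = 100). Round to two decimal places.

102.23

Paasche price index uses current-period quantities as weights.
ΣP(2010)·Q(2010) = 220×10 + 179×5 + 138×35 + 142×20 = 2200 + 895 + 4830 + 2840 = 10765
ΣP(2009)·Q(2010) = 260×10 + 225×5 + 123×35 + 125×20 = 2600 + 1125 + 4305 + 2500 = 10530
Index = 10765 / 10530 × 100 = 102.2317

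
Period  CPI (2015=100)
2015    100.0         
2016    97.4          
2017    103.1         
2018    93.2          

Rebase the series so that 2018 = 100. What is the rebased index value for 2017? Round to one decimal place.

Rebased(2017) = 103.1 / 93.2 × 100 = 110.6223

110.6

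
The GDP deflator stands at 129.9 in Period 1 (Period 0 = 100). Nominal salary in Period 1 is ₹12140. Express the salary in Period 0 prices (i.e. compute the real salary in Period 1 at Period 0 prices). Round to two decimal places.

Real = Nominal ÷ (Index/100) = 12140 ÷ (129.9/100)
     = 12140 ÷ 1.299 = 9345.6505

9345.65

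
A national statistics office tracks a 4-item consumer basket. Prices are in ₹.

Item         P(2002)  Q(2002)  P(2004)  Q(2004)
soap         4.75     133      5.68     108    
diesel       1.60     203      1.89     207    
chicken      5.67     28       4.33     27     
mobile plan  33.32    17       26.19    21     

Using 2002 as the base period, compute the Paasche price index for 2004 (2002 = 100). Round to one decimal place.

Paasche price index uses current-period quantities as weights.
ΣP(2004)·Q(2004) = 5.68×108 + 1.89×207 + 4.33×27 + 26.19×21 = 613.44 + 391.23 + 116.91 + 549.99 = 1671.57
ΣP(2002)·Q(2004) = 4.75×108 + 1.60×207 + 5.67×27 + 33.32×21 = 513 + 331.2 + 153.09 + 699.72 = 1697.01
Index = 1671.57 / 1697.01 × 100 = 98.5009

98.5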